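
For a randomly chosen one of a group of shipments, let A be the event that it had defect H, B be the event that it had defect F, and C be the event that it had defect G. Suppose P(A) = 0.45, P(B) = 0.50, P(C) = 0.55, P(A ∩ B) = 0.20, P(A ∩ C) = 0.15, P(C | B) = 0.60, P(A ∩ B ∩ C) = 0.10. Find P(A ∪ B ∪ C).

0.95

P(B ∩ C) = P(B)·P(C|B) = 0.50 × 0.60 = 0.30
Using inclusion–exclusion:
P(A ∪ B ∪ C) = 0.45 + 0.50 + 0.55 − 0.20 − 0.15 − 0.30 + 0.10 = 0.95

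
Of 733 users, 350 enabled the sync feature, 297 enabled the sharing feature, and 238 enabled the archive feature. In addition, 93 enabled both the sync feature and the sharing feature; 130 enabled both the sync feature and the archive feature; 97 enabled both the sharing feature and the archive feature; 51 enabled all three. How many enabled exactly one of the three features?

398

Using the inclusion–exclusion count for exactly one event:
N(exactly one) = 350 + 297 + 238 − 2·93 − 2·130 − 2·97 + 3·51 = 398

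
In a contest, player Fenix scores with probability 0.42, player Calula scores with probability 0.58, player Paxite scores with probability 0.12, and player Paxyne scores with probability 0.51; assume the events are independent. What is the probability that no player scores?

0.10504032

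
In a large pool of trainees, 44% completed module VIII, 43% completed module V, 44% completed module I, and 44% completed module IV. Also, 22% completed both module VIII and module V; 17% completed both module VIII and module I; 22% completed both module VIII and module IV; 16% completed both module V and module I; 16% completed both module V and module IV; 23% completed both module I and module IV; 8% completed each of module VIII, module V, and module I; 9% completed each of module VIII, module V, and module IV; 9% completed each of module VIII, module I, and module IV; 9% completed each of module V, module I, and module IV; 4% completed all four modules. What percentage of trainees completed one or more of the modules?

90%

Using inclusion–exclusion:
P(≥1) = 44 + 43 + 44 + 44 − 22 − 17 − 22 − 16 − 16 − 23 + 8 + 9 + 9 + 9 − 4 = 90%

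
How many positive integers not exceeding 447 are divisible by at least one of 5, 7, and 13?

164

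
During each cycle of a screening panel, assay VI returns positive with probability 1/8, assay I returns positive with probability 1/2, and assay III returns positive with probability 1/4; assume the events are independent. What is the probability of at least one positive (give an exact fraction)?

43/64

P(none) = (1 − 1/8) × (1 − 1/2) × (1 − 1/4) = 7/8 × 1/2 × 3/4 = 21/64
P(at least one) = 1 − 21/64 = 43/64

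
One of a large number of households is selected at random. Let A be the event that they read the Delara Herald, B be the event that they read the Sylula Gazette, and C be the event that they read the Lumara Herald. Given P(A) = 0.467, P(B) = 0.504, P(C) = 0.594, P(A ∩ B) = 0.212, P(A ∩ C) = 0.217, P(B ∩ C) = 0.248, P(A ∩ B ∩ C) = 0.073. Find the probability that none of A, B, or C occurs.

P(A ∪ B ∪ C) = 0.467 + 0.504 + 0.594 − 0.212 − 0.217 − 0.248 + 0.073 = 0.961
P(none) = 1 − 0.961 = 0.039

0.039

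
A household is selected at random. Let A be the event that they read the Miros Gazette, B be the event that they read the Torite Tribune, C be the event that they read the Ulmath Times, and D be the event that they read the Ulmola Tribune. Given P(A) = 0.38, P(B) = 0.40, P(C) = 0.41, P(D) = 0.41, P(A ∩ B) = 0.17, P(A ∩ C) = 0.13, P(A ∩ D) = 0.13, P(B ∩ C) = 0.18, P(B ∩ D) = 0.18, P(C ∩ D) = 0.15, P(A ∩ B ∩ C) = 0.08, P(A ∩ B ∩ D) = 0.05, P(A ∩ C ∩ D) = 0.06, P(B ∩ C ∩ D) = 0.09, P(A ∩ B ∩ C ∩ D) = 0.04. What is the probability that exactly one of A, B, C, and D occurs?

P(exactly one) = 0.38 + 0.40 + 0.41 + 0.41 − 2·0.17 − 2·0.13 − 2·0.13 − 2·0.18 − 2·0.18 − 2·0.15 + 3·0.08 + 3·0.05 + 3·0.06 + 3·0.09 − 4·0.04 = 0.40

0.40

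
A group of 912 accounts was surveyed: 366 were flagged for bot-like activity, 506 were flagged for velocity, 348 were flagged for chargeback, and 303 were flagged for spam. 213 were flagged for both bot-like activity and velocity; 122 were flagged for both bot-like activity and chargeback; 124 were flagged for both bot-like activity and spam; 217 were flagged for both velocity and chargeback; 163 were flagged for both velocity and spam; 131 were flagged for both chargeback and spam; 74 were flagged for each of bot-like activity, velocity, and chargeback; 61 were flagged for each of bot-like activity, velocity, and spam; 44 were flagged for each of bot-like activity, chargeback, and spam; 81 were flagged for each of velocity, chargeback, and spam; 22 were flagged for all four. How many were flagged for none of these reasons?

121

Apply inclusion-exclusion:
|at least one| = 366 + 506 + 348 + 303 − 213 − 122 − 124 − 217 − 163 − 131 + 74 + 61 + 44 + 81 − 22 = 791
None: 912 − 791 = 121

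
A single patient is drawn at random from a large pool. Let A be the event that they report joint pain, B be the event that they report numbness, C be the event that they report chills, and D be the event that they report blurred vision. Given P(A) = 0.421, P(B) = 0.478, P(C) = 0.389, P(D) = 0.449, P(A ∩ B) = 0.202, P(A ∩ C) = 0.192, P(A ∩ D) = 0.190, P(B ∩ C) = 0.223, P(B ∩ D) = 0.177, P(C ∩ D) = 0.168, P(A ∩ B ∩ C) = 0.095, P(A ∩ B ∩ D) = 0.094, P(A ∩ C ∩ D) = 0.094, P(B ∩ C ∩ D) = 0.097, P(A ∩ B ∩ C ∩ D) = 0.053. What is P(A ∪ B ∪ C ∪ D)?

Inclusion–exclusion gives
P(A ∪ B ∪ C ∪ D) = 0.421 + 0.478 + 0.389 + 0.449 − 0.202 − 0.192 − 0.190 − 0.223 − 0.177 − 0.168 + 0.095 + 0.094 + 0.094 + 0.097 − 0.053 = 0.912

0.912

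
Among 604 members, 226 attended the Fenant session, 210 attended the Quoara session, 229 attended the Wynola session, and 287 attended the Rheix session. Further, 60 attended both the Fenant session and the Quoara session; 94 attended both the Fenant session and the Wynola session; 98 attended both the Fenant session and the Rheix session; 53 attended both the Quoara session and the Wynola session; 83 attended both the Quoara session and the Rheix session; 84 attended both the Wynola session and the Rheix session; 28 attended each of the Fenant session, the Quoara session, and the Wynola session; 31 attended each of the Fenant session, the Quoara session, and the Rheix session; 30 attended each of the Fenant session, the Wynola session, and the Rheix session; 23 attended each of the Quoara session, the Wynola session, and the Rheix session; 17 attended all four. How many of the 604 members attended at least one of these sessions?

575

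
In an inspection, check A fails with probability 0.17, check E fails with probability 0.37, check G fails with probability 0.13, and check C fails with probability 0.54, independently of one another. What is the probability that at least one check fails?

0.79073542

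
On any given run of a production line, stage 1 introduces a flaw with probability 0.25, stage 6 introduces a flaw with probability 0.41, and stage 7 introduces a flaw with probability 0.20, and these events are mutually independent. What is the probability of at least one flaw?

P(none) = (1 − 0.25) × (1 − 0.41) × (1 − 0.20) = 0.75 × 0.59 × 0.80 = 0.354
P(at least one) = 1 − 0.354 = 0.646

0.646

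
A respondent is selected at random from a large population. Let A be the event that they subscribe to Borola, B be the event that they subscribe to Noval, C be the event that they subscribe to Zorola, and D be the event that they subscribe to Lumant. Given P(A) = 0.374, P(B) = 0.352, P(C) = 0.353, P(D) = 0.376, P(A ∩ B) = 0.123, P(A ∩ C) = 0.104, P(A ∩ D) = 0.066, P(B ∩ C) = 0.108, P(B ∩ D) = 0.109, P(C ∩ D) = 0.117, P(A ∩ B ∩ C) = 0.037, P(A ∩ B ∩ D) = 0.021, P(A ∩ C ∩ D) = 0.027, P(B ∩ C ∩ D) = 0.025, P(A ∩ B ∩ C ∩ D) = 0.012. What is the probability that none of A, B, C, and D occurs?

0.074

P(A ∪ B ∪ C ∪ D) = 0.374 + 0.352 + 0.353 + 0.376 − 0.123 − 0.104 − 0.066 − 0.108 − 0.109 − 0.117 + 0.037 + 0.021 + 0.027 + 0.025 − 0.012 = 0.926
P(none) = 1 − 0.926 = 0.074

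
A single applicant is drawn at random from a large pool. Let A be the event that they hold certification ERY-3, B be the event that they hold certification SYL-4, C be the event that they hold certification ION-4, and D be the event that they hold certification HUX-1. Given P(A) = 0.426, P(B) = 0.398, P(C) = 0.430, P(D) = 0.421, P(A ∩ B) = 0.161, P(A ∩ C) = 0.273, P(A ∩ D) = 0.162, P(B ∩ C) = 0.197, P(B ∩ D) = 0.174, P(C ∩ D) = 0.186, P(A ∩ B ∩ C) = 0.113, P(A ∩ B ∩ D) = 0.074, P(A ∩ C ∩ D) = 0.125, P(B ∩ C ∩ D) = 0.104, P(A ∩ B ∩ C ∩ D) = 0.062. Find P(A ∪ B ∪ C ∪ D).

0.876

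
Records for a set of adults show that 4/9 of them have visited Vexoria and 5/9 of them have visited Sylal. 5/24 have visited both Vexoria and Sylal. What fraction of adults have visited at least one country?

19/24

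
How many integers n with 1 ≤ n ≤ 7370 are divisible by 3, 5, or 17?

Inclusion–exclusion gives
floor(7370/3) + floor(7370/5) + floor(7370/17) − floor(7370/15) − floor(7370/51) − floor(7370/85) + floor(7370/255) = 2456 + 1474 + 433 − 491 − 144 − 86 + 28 = 3670

3670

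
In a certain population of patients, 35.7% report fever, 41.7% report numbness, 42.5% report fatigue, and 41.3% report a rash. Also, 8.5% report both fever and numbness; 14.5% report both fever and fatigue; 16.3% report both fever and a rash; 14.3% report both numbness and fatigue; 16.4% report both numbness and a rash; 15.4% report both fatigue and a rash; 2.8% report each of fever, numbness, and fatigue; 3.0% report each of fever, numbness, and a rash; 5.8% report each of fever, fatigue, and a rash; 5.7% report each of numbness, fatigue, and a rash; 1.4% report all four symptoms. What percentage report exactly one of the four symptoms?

By inclusion–exclusion (exactly-one form):
P(exactly one) = 35.7 + 41.7 + 42.5 + 41.3 − 2·8.5 − 2·14.5 − 2·16.3 − 2·14.3 − 2·16.4 − 2·15.4 + 3·2.8 + 3·3.0 + 3·5.8 + 3·5.7 − 4·1.4 = 36.7%

36.7%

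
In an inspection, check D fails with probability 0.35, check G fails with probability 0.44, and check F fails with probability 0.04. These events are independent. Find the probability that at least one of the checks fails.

0.65056

P(none) = (1 − 0.35) × (1 − 0.44) × (1 − 0.04) = 0.65 × 0.56 × 0.96 = 0.34944
P(at least one) = 1 − 0.34944 = 0.65056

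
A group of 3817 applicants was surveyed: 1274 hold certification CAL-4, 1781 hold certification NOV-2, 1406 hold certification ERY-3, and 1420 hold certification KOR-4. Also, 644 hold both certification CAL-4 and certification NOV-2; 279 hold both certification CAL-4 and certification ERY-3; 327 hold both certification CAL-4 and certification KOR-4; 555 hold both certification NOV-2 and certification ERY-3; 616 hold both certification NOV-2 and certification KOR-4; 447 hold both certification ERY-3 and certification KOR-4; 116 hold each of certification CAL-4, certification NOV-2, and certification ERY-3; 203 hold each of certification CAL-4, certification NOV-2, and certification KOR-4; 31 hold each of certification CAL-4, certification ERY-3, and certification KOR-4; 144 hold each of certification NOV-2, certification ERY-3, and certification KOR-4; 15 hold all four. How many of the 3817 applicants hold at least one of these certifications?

3492

By inclusion-exclusion,
|union| = 1274 + 1781 + 1406 + 1420 − 644 − 279 − 327 − 555 − 616 − 447 + 116 + 203 + 31 + 144 − 15 = 3492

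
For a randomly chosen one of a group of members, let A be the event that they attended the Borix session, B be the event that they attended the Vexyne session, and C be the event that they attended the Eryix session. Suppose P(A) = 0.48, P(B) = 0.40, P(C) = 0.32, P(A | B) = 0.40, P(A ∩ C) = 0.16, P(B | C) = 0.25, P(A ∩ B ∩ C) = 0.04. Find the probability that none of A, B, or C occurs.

0.16

P(A ∩ B) = P(B)·P(A|B) = 0.40 × 0.40 = 0.16
P(B ∩ C) = P(C)·P(B|C) = 0.32 × 0.25 = 0.08
P(A ∪ B ∪ C) = 0.48 + 0.40 + 0.32 − 0.16 − 0.16 − 0.08 + 0.04 = 0.84
P(none) = 1 − 0.84 = 0.16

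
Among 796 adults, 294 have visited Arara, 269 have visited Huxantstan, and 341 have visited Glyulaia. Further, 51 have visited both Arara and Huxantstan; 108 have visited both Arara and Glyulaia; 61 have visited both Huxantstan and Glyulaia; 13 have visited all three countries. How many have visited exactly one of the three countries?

503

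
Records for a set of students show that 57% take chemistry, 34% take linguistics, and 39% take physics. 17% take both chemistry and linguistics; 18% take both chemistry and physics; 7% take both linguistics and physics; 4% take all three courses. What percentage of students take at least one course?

92%

P(at least one) = 57 + 34 + 39 − 17 − 18 − 7 + 4 = 92%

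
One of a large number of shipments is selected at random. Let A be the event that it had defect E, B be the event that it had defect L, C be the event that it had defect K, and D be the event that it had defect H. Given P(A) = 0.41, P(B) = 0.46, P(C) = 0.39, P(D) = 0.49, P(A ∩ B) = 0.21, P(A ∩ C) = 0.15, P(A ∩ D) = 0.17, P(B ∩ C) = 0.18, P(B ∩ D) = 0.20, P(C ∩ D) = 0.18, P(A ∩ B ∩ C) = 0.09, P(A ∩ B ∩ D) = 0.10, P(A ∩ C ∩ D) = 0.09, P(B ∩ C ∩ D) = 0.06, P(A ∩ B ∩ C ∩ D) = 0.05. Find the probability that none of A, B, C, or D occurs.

0.05

Inclusion–exclusion gives
P(A ∪ B ∪ C ∪ D) = 0.41 + 0.46 + 0.39 + 0.49 − 0.21 − 0.15 − 0.17 − 0.18 − 0.20 − 0.18 + 0.09 + 0.10 + 0.09 + 0.06 − 0.05 = 0.95
P(none) = 1 − 0.95 = 0.05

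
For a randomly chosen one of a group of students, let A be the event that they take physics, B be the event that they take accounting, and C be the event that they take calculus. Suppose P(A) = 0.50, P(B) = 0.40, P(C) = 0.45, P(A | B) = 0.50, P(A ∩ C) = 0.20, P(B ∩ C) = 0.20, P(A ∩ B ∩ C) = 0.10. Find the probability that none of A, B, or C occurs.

P(A ∩ B) = P(B)·P(A|B) = 0.40 × 0.50 = 0.20
Apply inclusion-exclusion:
P(A ∪ B ∪ C) = 0.50 + 0.40 + 0.45 − 0.20 − 0.20 − 0.20 + 0.10 = 0.85
P(none) = 1 − 0.85 = 0.15

0.15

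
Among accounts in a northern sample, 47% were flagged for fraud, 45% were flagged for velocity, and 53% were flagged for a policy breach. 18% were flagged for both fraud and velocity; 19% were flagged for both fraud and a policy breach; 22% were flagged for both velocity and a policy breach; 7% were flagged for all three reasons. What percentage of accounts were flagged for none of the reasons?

7%

P(at least one) = 47 + 45 + 53 − 18 − 19 − 22 + 7 = 93%
P(none) = 100% − 93% = 7%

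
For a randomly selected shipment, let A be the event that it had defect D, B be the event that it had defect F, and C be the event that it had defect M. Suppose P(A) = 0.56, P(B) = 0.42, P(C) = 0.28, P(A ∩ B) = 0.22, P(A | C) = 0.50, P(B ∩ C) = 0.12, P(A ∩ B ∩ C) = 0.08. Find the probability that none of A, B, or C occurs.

P(A ∩ C) = P(C)·P(A|C) = 0.28 × 0.50 = 0.14
By inclusion–exclusion:
P(A ∪ B ∪ C) = 0.56 + 0.42 + 0.28 − 0.22 − 0.14 − 0.12 + 0.08 = 0.86
P(none) = 1 − 0.86 = 0.14

0.14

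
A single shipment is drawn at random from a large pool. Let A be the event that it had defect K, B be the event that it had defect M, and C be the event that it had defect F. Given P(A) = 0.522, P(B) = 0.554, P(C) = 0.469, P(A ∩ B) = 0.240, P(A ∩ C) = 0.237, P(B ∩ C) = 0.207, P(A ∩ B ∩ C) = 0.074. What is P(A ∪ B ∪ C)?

0.935

Apply inclusion-exclusion:
P(A ∪ B ∪ C) = 0.522 + 0.554 + 0.469 − 0.240 − 0.237 − 0.207 + 0.074 = 0.935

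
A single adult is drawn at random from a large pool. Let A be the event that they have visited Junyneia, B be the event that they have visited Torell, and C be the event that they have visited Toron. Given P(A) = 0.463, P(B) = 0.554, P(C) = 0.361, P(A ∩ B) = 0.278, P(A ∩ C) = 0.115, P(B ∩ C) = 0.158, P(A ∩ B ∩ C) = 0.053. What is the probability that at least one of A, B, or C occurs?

P(A ∪ B ∪ C) = 0.463 + 0.554 + 0.361 − 0.278 − 0.115 − 0.158 + 0.053 = 0.880

0.880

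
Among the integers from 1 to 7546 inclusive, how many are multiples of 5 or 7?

Using inclusion–exclusion:
floor(7546/5) + floor(7546/7) − floor(7546/35) = 1509 + 1078 − 215 = 2372

2372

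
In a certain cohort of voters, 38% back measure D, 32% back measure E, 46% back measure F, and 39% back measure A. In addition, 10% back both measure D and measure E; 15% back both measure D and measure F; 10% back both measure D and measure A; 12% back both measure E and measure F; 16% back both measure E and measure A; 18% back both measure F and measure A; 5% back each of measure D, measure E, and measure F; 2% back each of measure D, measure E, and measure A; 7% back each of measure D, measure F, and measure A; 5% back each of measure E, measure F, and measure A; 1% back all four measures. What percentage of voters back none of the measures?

8%

Inclusion–exclusion gives
P(at least one) = 38 + 32 + 46 + 39 − 10 − 15 − 10 − 12 − 16 − 18 + 5 + 2 + 7 + 5 − 1 = 92%
P(none) = 100% − 92% = 8%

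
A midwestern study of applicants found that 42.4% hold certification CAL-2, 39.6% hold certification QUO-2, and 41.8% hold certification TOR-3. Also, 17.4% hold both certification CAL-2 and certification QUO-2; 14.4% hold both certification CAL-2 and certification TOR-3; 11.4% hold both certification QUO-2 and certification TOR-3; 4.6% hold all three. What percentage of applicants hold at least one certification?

P(union) = 42.4 + 39.6 + 41.8 − 17.4 − 14.4 − 11.4 + 4.6 = 85.2%

85.2%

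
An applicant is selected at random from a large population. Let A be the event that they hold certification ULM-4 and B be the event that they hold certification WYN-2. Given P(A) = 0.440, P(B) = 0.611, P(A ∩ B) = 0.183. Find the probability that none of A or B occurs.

0.132

Using inclusion–exclusion:
P(A ∪ B) = 0.440 + 0.611 − 0.183 = 0.868
P(none) = 1 − 0.868 = 0.132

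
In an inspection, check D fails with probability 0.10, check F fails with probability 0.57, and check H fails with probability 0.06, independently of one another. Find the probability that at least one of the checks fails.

Since the events are independent, P(none) is the product of the individual non-occurrence probabilities.
P(none) = (1 − 0.10) × (1 − 0.57) × (1 − 0.06) = 0.90 × 0.43 × 0.94 = 0.36378
P(at least one) = 1 − 0.36378 = 0.63622

0.63622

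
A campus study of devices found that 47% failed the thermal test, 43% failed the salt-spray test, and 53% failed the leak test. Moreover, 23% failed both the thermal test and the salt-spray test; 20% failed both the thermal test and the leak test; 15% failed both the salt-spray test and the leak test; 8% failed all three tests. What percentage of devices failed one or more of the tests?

Using inclusion–exclusion:
P(at least one) = 47 + 43 + 53 − 23 − 20 − 15 + 8 = 93%

93%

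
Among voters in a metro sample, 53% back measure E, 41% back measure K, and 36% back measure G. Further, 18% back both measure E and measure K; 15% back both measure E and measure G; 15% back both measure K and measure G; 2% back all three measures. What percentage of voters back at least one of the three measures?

84%

By inclusion–exclusion:
P(at least one) = 53 + 41 + 36 − 18 − 15 − 15 + 2 = 84%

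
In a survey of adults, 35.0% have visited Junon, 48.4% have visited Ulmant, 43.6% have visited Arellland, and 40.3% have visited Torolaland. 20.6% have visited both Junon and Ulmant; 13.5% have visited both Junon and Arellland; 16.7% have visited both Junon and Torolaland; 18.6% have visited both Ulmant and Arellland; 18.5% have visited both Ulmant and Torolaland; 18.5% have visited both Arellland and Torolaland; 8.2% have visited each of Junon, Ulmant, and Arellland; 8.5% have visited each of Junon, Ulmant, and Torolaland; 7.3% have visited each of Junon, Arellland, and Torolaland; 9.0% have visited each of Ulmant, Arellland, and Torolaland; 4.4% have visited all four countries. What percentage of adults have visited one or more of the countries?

89.5%

Using inclusion–exclusion:
P(≥1) = 35.0 + 48.4 + 43.6 + 40.3 − 20.6 − 13.5 − 16.7 − 18.6 − 18.5 − 18.5 + 8.2 + 8.5 + 7.3 + 9.0 − 4.4 = 89.5%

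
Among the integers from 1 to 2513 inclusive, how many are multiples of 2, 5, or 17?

Apply inclusion-exclusion:
1256 + 502 + 147 − 251 − 73 − 29 + 14 = 1566

1566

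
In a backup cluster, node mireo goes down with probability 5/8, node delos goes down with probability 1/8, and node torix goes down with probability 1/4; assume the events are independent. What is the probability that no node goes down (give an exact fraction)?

63/256

P(none) = (1 − 5/8) × (1 − 1/8) × (1 − 1/4) = 3/8 × 7/8 × 3/4 = 63/256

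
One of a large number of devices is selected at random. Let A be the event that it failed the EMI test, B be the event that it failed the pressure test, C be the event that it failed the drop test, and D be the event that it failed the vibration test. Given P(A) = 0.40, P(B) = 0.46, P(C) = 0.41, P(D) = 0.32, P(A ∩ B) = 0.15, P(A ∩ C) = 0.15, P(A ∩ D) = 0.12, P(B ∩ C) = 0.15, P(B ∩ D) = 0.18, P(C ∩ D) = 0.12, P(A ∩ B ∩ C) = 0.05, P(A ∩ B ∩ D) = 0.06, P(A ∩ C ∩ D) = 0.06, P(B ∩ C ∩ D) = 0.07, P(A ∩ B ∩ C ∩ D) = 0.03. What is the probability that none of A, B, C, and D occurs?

0.07

Inclusion–exclusion gives
P(A ∪ B ∪ C ∪ D) = 0.40 + 0.46 + 0.41 + 0.32 − 0.15 − 0.15 − 0.12 − 0.15 − 0.18 − 0.12 + 0.05 + 0.06 + 0.06 + 0.07 − 0.03 = 0.93
P(none) = 1 − 0.93 = 0.07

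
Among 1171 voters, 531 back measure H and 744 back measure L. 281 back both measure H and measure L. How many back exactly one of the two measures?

Using the inclusion–exclusion count for exactly one event:
|exactly one| = 531 + 744 − 2·281 = 713

713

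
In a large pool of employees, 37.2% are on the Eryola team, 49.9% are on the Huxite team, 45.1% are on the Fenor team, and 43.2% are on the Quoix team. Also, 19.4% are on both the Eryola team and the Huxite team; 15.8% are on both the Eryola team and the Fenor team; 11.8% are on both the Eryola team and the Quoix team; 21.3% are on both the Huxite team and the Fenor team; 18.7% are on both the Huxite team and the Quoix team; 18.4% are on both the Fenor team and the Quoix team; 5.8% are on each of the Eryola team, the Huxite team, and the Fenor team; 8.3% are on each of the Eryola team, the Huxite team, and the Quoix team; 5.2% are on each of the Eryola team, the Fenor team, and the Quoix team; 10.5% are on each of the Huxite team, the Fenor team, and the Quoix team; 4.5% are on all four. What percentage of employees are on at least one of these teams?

P(at least one) = 37.2 + 49.9 + 45.1 + 43.2 − 19.4 − 15.8 − 11.8 − 21.3 − 18.7 − 18.4 + 5.8 + 8.3 + 5.2 + 10.5 − 4.5 = 95.3%

95.3%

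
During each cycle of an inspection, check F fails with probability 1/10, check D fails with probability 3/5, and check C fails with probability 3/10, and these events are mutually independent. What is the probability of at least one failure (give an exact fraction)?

P(none) = (1 − 1/10) × (1 − 3/5) × (1 − 3/10) = 9/10 × 2/5 × 7/10 = 63/250
P(at least one) = 1 − 63/250 = 187/250

187/250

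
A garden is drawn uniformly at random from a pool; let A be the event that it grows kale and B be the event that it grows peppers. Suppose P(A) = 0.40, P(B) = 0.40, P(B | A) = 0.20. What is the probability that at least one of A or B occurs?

P(A ∩ B) = P(A)·P(B|A) = 0.40 × 0.20 = 0.08
P(A ∪ B) = 0.40 + 0.40 − 0.08 = 0.72

0.72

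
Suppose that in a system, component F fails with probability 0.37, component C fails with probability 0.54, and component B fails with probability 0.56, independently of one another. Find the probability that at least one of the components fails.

Independence gives P(none) = ∏(1 − pᵢ).
P(none) = (1 − 0.37) × (1 − 0.54) × (1 − 0.56) = 0.63 × 0.46 × 0.44 = 0.127512
P(at least one) = 1 − 0.127512 = 0.872488

0.872488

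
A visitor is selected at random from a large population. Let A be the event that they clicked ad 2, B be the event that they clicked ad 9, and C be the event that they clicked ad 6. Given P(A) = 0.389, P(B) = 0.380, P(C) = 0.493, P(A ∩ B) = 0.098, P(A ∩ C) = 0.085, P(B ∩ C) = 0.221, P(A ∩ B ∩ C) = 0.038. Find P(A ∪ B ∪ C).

P(A ∪ B ∪ C) = 0.389 + 0.380 + 0.493 − 0.098 − 0.085 − 0.221 + 0.038 = 0.896

0.896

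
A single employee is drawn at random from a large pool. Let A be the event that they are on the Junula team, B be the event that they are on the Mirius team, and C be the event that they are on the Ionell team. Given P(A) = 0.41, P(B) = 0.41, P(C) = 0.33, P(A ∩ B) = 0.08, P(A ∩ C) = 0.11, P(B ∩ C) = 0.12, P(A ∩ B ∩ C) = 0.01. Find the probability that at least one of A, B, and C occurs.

0.85

By inclusion-exclusion,
P(A ∪ B ∪ C) = 0.41 + 0.41 + 0.33 − 0.08 − 0.11 − 0.12 + 0.01 = 0.85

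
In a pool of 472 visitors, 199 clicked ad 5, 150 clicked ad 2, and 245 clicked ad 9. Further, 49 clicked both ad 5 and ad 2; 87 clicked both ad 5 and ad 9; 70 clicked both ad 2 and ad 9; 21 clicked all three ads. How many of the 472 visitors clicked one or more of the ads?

409

|union| = 199 + 150 + 245 − 49 − 87 − 70 + 21 = 409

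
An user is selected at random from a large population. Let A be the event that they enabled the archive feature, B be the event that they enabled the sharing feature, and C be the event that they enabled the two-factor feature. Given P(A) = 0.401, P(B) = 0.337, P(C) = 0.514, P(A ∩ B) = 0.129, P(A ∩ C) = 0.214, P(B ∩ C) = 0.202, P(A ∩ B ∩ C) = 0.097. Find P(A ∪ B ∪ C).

By inclusion–exclusion:
P(A ∪ B ∪ C) = 0.401 + 0.337 + 0.514 − 0.129 − 0.214 − 0.202 + 0.097 = 0.804

0.804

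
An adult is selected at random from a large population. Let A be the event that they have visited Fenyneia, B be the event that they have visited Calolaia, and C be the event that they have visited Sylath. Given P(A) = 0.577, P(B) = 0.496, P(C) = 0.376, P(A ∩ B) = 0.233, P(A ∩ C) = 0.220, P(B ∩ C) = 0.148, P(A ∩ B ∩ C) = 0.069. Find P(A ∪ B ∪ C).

By inclusion-exclusion,
P(A ∪ B ∪ C) = 0.577 + 0.496 + 0.376 − 0.233 − 0.220 − 0.148 + 0.069 = 0.917

0.917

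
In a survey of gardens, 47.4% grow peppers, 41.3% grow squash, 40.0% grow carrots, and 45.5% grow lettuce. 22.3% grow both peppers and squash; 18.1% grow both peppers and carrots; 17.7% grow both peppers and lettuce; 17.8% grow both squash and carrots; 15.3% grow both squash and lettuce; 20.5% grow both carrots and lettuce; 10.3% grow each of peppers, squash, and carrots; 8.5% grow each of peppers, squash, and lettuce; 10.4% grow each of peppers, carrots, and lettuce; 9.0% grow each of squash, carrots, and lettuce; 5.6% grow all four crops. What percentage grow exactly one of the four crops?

43.0%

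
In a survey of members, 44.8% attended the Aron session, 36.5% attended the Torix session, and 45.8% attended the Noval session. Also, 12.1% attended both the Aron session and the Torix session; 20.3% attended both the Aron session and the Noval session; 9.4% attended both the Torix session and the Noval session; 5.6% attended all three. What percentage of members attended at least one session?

90.9%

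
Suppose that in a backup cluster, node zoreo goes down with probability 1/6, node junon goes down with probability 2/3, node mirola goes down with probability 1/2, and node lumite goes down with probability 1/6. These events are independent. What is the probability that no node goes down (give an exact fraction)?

25/216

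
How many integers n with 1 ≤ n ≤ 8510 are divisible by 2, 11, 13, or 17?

5149

Apply inclusion-exclusion:
⌊8510/2⌋ + ⌊8510/11⌋ + ⌊8510/13⌋ + ⌊8510/17⌋ − ⌊8510/22⌋ − ⌊8510/26⌋ − ⌊8510/34⌋ − ⌊8510/143⌋ − ⌊8510/187⌋ − ⌊8510/221⌋ + ⌊8510/286⌋ + ⌊8510/374⌋ + ⌊8510/442⌋ + ⌊8510/2431⌋ − ⌊8510/4862⌋ = 4255 + 773 + 654 + 500 − 386 − 327 − 250 − 59 − 45 − 38 + 29 + 22 + 19 + 3 − 1 = 5149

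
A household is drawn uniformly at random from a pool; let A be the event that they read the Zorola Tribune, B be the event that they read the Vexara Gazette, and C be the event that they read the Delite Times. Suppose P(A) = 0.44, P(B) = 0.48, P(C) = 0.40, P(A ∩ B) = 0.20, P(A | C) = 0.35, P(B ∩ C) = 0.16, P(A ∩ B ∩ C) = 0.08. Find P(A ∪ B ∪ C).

P(A ∩ C) = P(C)·P(A|C) = 0.40 × 0.35 = 0.14
By inclusion-exclusion,
P(A ∪ B ∪ C) = 0.44 + 0.48 + 0.40 − 0.20 − 0.14 − 0.16 + 0.08 = 0.90

0.90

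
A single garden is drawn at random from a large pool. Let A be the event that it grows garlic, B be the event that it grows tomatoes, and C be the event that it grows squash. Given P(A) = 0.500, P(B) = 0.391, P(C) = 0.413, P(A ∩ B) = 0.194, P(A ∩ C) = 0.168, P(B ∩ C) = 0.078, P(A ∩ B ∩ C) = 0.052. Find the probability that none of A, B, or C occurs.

0.084

Using inclusion–exclusion:
P(A ∪ B ∪ C) = 0.500 + 0.391 + 0.413 − 0.194 − 0.168 − 0.078 + 0.052 = 0.916
P(none) = 1 − 0.916 = 0.084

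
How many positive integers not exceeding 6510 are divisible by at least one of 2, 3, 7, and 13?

Inclusion–exclusion gives
3255 + 2170 + 930 + 500 − 1085 − 465 − 250 − 310 − 166 − 71 + 155 + 83 + 35 + 23 − 11 = 4793

4793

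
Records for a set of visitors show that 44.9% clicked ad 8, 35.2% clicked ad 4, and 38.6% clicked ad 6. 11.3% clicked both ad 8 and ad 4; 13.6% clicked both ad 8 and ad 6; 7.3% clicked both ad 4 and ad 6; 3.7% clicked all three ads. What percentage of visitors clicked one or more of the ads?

90.2%

Inclusion–exclusion gives
P(≥1) = 44.9 + 35.2 + 38.6 − 11.3 − 13.6 − 7.3 + 3.7 = 90.2%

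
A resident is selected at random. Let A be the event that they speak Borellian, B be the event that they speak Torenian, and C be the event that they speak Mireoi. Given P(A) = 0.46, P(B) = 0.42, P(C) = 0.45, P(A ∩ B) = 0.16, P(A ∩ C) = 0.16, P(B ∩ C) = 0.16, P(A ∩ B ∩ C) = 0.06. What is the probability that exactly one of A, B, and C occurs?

By inclusion–exclusion (exactly-one form):
P(exactly one) = 0.46 + 0.42 + 0.45 − 2·0.16 − 2·0.16 − 2·0.16 + 3·0.06 = 0.55

0.55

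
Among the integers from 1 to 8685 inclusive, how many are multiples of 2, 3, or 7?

6203

By inclusion–exclusion:
floor(8685/2) + floor(8685/3) + floor(8685/7) − floor(8685/6) − floor(8685/14) − floor(8685/21) + floor(8685/42) = 4342 + 2895 + 1240 − 1447 − 620 − 413 + 206 = 6203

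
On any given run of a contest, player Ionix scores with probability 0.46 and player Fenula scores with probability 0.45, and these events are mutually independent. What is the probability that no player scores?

P(none) = (1 − 0.46) × (1 − 0.45) = 0.54 × 0.55 = 0.297

0.297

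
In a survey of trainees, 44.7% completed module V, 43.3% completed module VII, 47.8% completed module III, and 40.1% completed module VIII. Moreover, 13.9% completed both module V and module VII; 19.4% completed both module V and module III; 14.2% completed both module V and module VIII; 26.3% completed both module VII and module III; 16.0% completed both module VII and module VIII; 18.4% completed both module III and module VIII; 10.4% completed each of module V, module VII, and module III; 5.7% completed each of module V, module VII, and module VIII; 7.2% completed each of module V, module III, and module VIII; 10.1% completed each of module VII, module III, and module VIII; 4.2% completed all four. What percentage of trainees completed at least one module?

96.9%

P(union) = 44.7 + 43.3 + 47.8 + 40.1 − 13.9 − 19.4 − 14.2 − 26.3 − 16.0 − 18.4 + 10.4 + 5.7 + 7.2 + 10.1 − 4.2 = 96.9%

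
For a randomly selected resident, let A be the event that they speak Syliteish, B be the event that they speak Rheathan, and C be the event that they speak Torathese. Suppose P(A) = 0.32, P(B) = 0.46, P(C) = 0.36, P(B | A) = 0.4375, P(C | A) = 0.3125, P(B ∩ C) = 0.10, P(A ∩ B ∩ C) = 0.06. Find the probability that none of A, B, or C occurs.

P(A ∩ B) = P(A)·P(B|A) = 0.32 × 0.4375 = 0.14
P(A ∩ C) = P(A)·P(C|A) = 0.32 × 0.3125 = 0.10
By inclusion-exclusion,
P(A ∪ B ∪ C) = 0.32 + 0.46 + 0.36 − 0.14 − 0.10 − 0.10 + 0.06 = 0.86
P(none) = 1 − 0.86 = 0.14

0.14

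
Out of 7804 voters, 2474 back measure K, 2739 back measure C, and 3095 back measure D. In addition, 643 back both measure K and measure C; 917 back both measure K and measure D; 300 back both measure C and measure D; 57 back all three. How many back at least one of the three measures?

|at least one| = 2474 + 2739 + 3095 − 643 − 917 − 300 + 57 = 6505

6505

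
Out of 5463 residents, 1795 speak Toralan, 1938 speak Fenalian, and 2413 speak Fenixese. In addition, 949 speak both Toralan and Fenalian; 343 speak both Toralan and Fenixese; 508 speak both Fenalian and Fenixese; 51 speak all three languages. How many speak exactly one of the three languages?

2699

Using the inclusion–exclusion count for exactly one event:
|exactly one| = 1795 + 1938 + 2413 − 2·949 − 2·343 − 2·508 + 3·51 = 2699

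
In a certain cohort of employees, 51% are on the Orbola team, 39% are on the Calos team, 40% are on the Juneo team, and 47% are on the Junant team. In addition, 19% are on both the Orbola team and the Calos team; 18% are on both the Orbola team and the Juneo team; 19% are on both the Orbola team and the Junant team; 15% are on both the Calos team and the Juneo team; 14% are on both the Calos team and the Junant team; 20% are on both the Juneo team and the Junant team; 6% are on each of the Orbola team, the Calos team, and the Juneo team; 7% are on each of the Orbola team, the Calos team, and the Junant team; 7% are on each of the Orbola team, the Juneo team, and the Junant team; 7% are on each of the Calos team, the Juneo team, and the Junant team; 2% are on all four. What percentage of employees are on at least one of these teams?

By inclusion-exclusion,
P(at least one) = 51 + 39 + 40 + 47 − 19 − 18 − 19 − 15 − 14 − 20 + 6 + 7 + 7 + 7 − 2 = 97%

97%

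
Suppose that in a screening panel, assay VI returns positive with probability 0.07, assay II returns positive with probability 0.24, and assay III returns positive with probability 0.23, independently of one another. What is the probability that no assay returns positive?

P(none) = (1 − 0.07) × (1 − 0.24) × (1 − 0.23) = 0.93 × 0.76 × 0.77 = 0.544236

0.544236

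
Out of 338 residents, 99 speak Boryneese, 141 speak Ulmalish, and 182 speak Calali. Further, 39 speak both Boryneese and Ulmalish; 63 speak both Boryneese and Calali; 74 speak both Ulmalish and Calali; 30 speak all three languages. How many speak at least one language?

By inclusion–exclusion:
N(≥1) = 99 + 141 + 182 − 39 − 63 − 74 + 30 = 276

276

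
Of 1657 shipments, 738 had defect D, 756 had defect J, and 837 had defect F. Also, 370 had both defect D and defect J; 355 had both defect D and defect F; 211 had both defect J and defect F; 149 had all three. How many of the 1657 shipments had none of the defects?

Inclusion–exclusion gives
|union| = 738 + 756 + 837 − 370 − 355 − 211 + 149 = 1544
None: 1657 − 1544 = 113

113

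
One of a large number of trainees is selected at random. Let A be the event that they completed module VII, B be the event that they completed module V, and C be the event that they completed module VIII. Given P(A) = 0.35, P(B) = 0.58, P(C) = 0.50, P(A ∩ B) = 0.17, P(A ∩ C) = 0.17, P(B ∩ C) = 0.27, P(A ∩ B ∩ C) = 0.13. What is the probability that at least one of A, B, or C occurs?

0.95

P(A ∪ B ∪ C) = 0.35 + 0.58 + 0.50 − 0.17 − 0.17 − 0.27 + 0.13 = 0.95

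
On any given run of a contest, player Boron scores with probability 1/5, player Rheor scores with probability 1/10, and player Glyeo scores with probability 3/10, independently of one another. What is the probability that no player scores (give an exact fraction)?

63/125

P(none) = (1 − 1/5) × (1 − 1/10) × (1 − 3/10) = 4/5 × 9/10 × 7/10 = 63/125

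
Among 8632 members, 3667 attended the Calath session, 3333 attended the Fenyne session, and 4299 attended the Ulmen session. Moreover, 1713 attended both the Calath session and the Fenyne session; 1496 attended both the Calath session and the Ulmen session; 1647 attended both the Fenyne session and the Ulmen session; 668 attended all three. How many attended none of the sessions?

Apply inclusion-exclusion:
|union| = 3667 + 3333 + 4299 − 1713 − 1496 − 1647 + 668 = 7111
None: 8632 − 7111 = 1521

1521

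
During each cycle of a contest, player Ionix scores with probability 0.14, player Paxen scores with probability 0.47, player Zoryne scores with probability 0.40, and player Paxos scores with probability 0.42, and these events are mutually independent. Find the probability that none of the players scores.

0.1586184

Independence gives P(none) = ∏(1 − pᵢ).
P(none) = (1 − 0.14) × (1 − 0.47) × (1 − 0.40) × (1 − 0.42) = 0.86 × 0.53 × 0.60 × 0.58 = 0.1586184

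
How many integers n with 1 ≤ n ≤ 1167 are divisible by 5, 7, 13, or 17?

233 + 166 + 89 + 68 − 33 − 17 − 13 − 12 − 9 − 5 + 2 + 1 + 1 + 0 − 0 = 471

471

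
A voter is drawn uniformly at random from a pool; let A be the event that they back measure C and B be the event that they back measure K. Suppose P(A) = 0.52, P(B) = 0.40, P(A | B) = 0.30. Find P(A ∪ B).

P(A ∩ B) = P(B)·P(A|B) = 0.40 × 0.30 = 0.12
P(A ∪ B) = 0.52 + 0.40 − 0.12 = 0.80

0.80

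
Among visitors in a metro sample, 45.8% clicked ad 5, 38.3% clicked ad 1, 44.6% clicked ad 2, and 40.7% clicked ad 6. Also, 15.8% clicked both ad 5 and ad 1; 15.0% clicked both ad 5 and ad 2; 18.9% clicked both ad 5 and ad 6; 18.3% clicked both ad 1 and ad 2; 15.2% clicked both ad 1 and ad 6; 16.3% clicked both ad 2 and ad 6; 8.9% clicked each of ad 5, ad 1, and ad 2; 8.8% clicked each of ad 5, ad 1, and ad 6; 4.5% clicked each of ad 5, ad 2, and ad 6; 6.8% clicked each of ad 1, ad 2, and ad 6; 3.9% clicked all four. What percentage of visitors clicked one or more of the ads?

By inclusion–exclusion:
P(≥1) = 45.8 + 38.3 + 44.6 + 40.7 − 15.8 − 15.0 − 18.9 − 18.3 − 15.2 − 16.3 + 8.9 + 8.8 + 4.5 + 6.8 − 3.9 = 95.0%

95.0%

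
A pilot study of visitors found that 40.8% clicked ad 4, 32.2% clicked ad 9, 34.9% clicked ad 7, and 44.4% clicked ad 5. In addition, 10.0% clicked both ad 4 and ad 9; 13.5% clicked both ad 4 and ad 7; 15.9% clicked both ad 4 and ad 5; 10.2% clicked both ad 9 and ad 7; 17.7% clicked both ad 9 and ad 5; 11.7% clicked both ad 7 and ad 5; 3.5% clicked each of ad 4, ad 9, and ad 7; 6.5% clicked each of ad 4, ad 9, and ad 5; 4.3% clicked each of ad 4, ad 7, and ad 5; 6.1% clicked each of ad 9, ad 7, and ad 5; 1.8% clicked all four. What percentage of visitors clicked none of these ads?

8.1%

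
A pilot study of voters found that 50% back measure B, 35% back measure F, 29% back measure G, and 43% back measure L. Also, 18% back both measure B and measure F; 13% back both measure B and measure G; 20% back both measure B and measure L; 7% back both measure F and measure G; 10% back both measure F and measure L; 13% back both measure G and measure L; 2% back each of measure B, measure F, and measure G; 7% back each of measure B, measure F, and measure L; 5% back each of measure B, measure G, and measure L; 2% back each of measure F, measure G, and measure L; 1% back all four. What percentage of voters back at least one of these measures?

By inclusion–exclusion:
P(≥1) = 50 + 35 + 29 + 43 − 18 − 13 − 20 − 7 − 10 − 13 + 2 + 7 + 5 + 2 − 1 = 91%

91%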